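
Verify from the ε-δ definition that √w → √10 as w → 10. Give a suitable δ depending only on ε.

Let ε > 0 be given. We want δ > 0 such that 0 < |w − 10| < δ implies |√w − √10| < ε.
Multiplying by the conjugate, |√w − √10| = |w − 10|/(√w + √10).
Restrict δ ≤ 10 so that |w − 10| < 10 forces w > 0, and then √w + √10 > √10.
Hence |√w − √10| < |w − 10|/√10, which is < ε once |w − 10| < √10·ε.
Take δ = min(10, √10·ε). If 0 < |w − 10| < δ then w > 0 and |√w − √10| < |w − 10|/√10 < ε.

δ = min(10, √10·ε)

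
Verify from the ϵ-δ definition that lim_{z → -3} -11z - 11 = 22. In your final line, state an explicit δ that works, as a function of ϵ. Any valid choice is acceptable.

δ = ϵ/11

Let ϵ > 0. We need δ > 0 so that 0 < |z + 3| < δ implies |(-11z - 11) − 22| < ϵ.
Since (-11z - 11) − 22 = -11(z + 3), we have |(-11z - 11) − 22| = 11|z + 3|.
So 11|z + 3| < ϵ exactly when |z + 3| < ϵ/11.
Take δ = ϵ/11. If 0 < |z + 3| < δ then |(-11z - 11) − 22| = 11|z + 3| < 11·(ϵ/11) = ϵ.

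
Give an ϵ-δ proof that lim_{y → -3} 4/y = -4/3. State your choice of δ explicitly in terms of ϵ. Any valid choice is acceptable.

δ = min(3/2, (9/8)ϵ)

Fix ϵ > 0. We seek δ > 0 such that 0 < |y + 3| < δ implies |4/y + 4/3| < ϵ.
|4/y + 4/3| = 4·|-3 − y|/(3·|y|) = 4|y + 3|/(3|y|).
Require δ ≤ 3/2 so that |y| > 3 − 3/2 = 3/2, hence 3|y| > 9/2.
Then |4/y + 4/3| < 4|y + 3|/(9/2), which is < ϵ when |y + 3| < (9/8)ϵ.
Take δ = min(3/2, (9/8)ϵ). Then 0 < |y + 3| < δ gives both |y + 3| < 3/2 and |y + 3| < (9/8)ϵ, so |4/y + 4/3| < ϵ.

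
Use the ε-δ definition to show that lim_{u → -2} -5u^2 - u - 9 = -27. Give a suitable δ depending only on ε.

δ = min(1, ε/24)

Fix ε > 0. We want δ > 0 such that 0 < |u + 2| < δ implies |(-5u^2 - u - 9) + 27| < ε.
(-5u^2 - u - 9) + 27 = -5u^2 - u + 18 = (u + 2)(-5u + 9).
So |(-5u^2 - u - 9) + 27| = |u + 2|·|-5u + 9|.
Assume first that |u + 2| < 1, so |u| < 3. Then |-5u + 9| ≤ 5·3 + 9 = 24.
Hence |(-5u^2 - u - 9) + 27| ≤ 24|u + 2| < ε provided |u + 2| < ε/24.
Choosing δ = min(1, ε/24) ensures both conditions, hence |(-5u^2 - u - 9) + 27| < ε.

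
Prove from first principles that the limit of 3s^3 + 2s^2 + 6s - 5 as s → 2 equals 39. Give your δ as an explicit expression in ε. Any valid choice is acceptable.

Let ε > 0 be given. We want δ > 0 such that 0 < |s − 2| < δ implies |(3s^3 + 2s^2 + 6s - 5) − 39| < ε.
(3s^3 + 2s^2 + 6s - 5) − 39 = 3s^3 + 2s^2 + 6s - 44 = (s − 2)(3s^2 + 8s + 22).
So |(3s^3 + 2s^2 + 6s - 5) − 39| = |s − 2|·|3s^2 + 8s + 22|.
Assume first that |s − 2| < 2, so |s| < 4. Then |3s^2 + 8s + 22| ≤ 3·4^2 + 8·4 + 22 = 102.
Hence |(3s^3 + 2s^2 + 6s - 5) − 39| ≤ 102|s − 2| < ε provided |s − 2| < ε/102.
Take δ = min(2, ε/102). Then 0 < |s − 2| < δ gives both |s − 2| < 2 and |s − 2| < ε/102, so |(3s^3 + 2s^2 + 6s - 5) − 39| < ε.

δ = min(2, ε/102)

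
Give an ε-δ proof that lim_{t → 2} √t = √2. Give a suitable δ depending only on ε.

Let ε > 0. We want δ > 0 such that 0 < |t − 2| < δ implies |√t − √2| < ε.
Multiplying by the conjugate, |√t − √2| = |t − 2|/(√t + √2).
Restrict δ ≤ 2 so that |t − 2| < 2 forces t > 0, and then √t + √2 > √2.
Hence |√t − √2| < |t − 2|/√2, which is < ε once |t − 2| < √2·ε.
Take δ = min(2, √2·ε). If 0 < |t − 2| < δ then t > 0 and |√t − √2| < |t − 2|/√2 < ε.

δ = min(2, √2·ε)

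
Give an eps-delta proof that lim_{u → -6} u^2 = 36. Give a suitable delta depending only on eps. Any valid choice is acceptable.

delta = min(2, eps/14)

Fix eps > 0. We seek delta > 0 with 0 < |u + 6| < delta ⇒ |u^2 − 36| < eps.
Factor: u^2 − 36 = (u + 6)(u - 6), so |u^2 − 36| = |u + 6|·|u - 6|.
Impose delta ≤ 2 so that |u| < 8; then |u - 6| ≤ 14.
Hence |u^2 − 36| ≤ 14|u + 6|, which is < eps once |u + 6| < eps/14.
Take delta = min(2, eps/14). If 0 < |u + 6| < delta then both bounds hold and |u^2 − 36| ≤ 14|u + 6| < 14·(eps/14) = eps.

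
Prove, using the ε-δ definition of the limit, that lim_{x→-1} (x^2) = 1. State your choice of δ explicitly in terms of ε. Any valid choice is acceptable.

Suppose ε > 0. We seek δ > 0 with 0 < |x + 1| < δ ⇒ |x^2 − 1| < ε.
Factor: x^2 − 1 = (x + 1)(x - 1), so |x^2 − 1| = |x + 1|·|x - 1|.
Restrict δ ≤ 1. Then |x + 1| < 1 gives |x| < 2, so by the triangle inequality |x - 1| ≤ 2 + 1 = 3.
Hence |x^2 − 1| ≤ 3|x + 1|, which is < ε once |x + 1| < ε/3.
Take δ = min(1, ε/3). If 0 < |x + 1| < δ then both bounds hold and |x^2 − 1| ≤ 3|x + 1| < 3·(ε/3) = ε.

δ = min(1, ε/3)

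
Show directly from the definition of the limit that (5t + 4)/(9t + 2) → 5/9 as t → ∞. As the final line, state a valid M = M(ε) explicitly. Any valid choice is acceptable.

M = (26/81)/ε

Suppose ε > 0. We seek M > 0 such that t > M implies |(5t + 4)/(9t + 2) − (5/9)| < ε.
(5t + 4)/(9t + 2) − (5/9) = (9(5t + 4) − 5(9t + 2)) / (9(9t + 2)) = 26/(9(9t + 2)).
For t > 0 we have 9t + 2 > 9t, so |(5t + 4)/(9t + 2) − (5/9)| = 26/(9(9t + 2)) < 26/(9·9t) = (26/81)/t.
Thus |(5t + 4)/(9t + 2) − (5/9)| < ε whenever t > (26/81)/ε.
Take M = (26/81)/ε. If t > M then |(5t + 4)/(9t + 2) − (5/9)| < (26/81)/t < ε.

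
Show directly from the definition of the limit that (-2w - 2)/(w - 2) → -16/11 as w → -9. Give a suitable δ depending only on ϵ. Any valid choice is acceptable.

Let ϵ > 0 be given. We want δ > 0 with 0 < |w + 9| < δ ⇒ |(-2w - 2)/(w - 2) + 16/11| < ϵ.
Combining over a common denominator, (-2w - 2)/(w - 2) + 16/11 = [(-2w - 2)·(-11) − 16·(w - 2)] / [(-11)·(w - 2)] = 6(w + 9) / ((-11)(w - 2)).
So |(-2w - 2)/(w - 2) + 16/11| = 6|w + 9| / (11·|w − 2|).
Restrict δ ≤ 11/2. Then |w + 9| < 11/2 gives |w − 2| = |(w + 9) + (-11)| ≥ 11 − 11/2 = 11/2.
Hence |(-2w - 2)/(w - 2) + 16/11| < 6|w + 9|/(11·(11/2)) = (12/121)|w + 9|, which is < ϵ once |w + 9| < (121/12)ϵ.
Take δ = min(11/2, (121/12)ϵ). Then 0 < |w + 9| < δ forces both bounds, so |(-2w - 2)/(w - 2) + 16/11| < ϵ.

δ = min(11/2, (121/12)ϵ)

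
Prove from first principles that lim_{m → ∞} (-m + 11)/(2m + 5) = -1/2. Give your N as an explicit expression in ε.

Fix ε > 0. For m ≥ 1, |(-m + 11)/(2m + 5) + 1/2| = |27|/(2(2m + 5)) = 27/(2(2m + 5)).
Since 2m + 5 ≥ 2m for m ≥ 1, this is ≤ 27/(2·2m) = (27/4)/m.
So |(-m + 11)/(2m + 5) + 1/2| < ε whenever m > (27/4)/ε.
Take N = (27/4)/ε. If m > N then |(-m + 11)/(2m + 5) + 1/2| ≤ (27/4)/m < ε.

N = (27/4)/ε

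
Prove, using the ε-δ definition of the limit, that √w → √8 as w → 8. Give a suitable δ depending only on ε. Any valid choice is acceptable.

Fix ε > 0. We want δ > 0 such that 0 < |w − 8| < δ implies |√w − √8| < ε.
Multiplying by the conjugate, |√w − √8| = |w − 8|/(√w + √8).
Restrict δ ≤ 8 so that |w − 8| < 8 forces w > 0, and then √w + √8 > √8.
Hence |√w − √8| < |w − 8|/√8, which is < ε once |w − 8| < √8·ε.
Take δ = min(8, √8·ε). If 0 < |w − 8| < δ then w > 0 and |√w − √8| < |w − 8|/√8 < ε.

δ = min(8, √8·ε)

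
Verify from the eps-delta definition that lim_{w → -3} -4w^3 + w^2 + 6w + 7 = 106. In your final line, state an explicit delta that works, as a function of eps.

delta = min(1, eps/149)

Fix eps > 0. We want delta > 0 such that 0 < |w + 3| < delta implies |(-4w^3 + w^2 + 6w + 7) − 106| < eps.
(-4w^3 + w^2 + 6w + 7) − 106 = -4w^3 + w^2 + 6w - 99 = (w + 3)(-4w^2 + 13w - 33).
So |(-4w^3 + w^2 + 6w + 7) − 106| = |w + 3|·|-4w^2 + 13w - 33|.
Require delta ≤ 1. Then |w + 3| < 1 gives |w| < 4, and by the triangle inequality |-4w^2 + 13w - 33| ≤ 4·4^2 + 13·4 + 33 = 149.
Hence |(-4w^3 + w^2 + 6w + 7) − 106| ≤ 149|w + 3| < eps provided |w + 3| < eps/149.
Take delta = min(1, eps/149). Then 0 < |w + 3| < delta gives both |w + 3| < 1 and |w + 3| < eps/149, so |(-4w^3 + w^2 + 6w + 7) − 106| < eps.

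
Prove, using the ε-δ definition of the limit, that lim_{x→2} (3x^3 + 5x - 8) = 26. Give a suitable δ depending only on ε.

δ = min(1, ε/62)

Suppose ε > 0. We want δ > 0 such that 0 < |x − 2| < δ implies |(3x^3 + 5x - 8) − 26| < ε.
(3x^3 + 5x - 8) − 26 = 3x^3 + 5x - 34 = (x − 2)(3x^2 + 6x + 17).
So |(3x^3 + 5x - 8) − 26| = |x − 2|·|3x^2 + 6x + 17|.
Assume first that |x − 2| < 1, so |x| < 3. Then |3x^2 + 6x + 17| ≤ 3·3^2 + 6·3 + 17 = 62.
Hence |(3x^3 + 5x - 8) − 26| ≤ 62|x − 2| < ε provided |x − 2| < ε/62.
Take δ = min(1, ε/62). Then 0 < |x − 2| < δ gives both |x − 2| < 1 and |x − 2| < ε/62, so |(3x^3 + 5x - 8) − 26| < ε.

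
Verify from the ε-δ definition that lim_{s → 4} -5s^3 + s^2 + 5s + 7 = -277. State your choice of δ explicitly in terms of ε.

Fix ε > 0. We want δ > 0 such that 0 < |s − 4| < δ implies |(-5s^3 + s^2 + 5s + 7) + 277| < ε.
(-5s^3 + s^2 + 5s + 7) + 277 = -5s^3 + s^2 + 5s + 284 = (s − 4)(-5s^2 - 19s - 71).
So |(-5s^3 + s^2 + 5s + 7) + 277| = |s − 4|·|-5s^2 - 19s - 71|.
Assume first that |s − 4| < 1, so |s| < 5. Then |-5s^2 - 19s - 71| ≤ 5·5^2 + 19·5 + 71 = 291.
Hence |(-5s^3 + s^2 + 5s + 7) + 277| ≤ 291|s − 4| < ε provided |s − 4| < ε/291.
Choosing δ = min(1, ε/291) ensures both conditions, hence |(-5s^3 + s^2 + 5s + 7) + 277| < ε.

δ = min(1, ε/291)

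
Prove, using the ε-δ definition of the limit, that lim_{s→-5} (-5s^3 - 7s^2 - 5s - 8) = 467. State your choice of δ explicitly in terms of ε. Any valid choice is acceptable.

δ = min(1, ε/383)

Suppose ε > 0. We want δ > 0 such that 0 < |s + 5| < δ implies |(-5s^3 - 7s^2 - 5s - 8) − 467| < ε.
(-5s^3 - 7s^2 - 5s - 8) − 467 = -5s^3 - 7s^2 - 5s - 475 = (s + 5)(-5s^2 + 18s - 95).
So |(-5s^3 - 7s^2 - 5s - 8) − 467| = |s + 5|·|-5s^2 + 18s - 95|.
Require δ ≤ 1. Then |s + 5| < 1 gives |s| < 6, and by the triangle inequality |-5s^2 + 18s - 95| ≤ 5·6^2 + 18·6 + 95 = 383.
Hence |(-5s^3 - 7s^2 - 5s - 8) − 467| ≤ 383|s + 5| < ε provided |s + 5| < ε/383.
Choosing δ = min(1, ε/383) ensures both conditions, hence |(-5s^3 - 7s^2 - 5s - 8) − 467| < ε.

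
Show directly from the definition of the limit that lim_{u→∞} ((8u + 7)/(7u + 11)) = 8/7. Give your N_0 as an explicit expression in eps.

N_0 = (39/49)/eps

Let eps > 0 be given. We seek N_0 > 0 such that u > N_0 implies |(8u + 7)/(7u + 11) − (8/7)| < eps.
(8u + 7)/(7u + 11) − (8/7) = (7(8u + 7) − 8(7u + 11)) / (7(7u + 11)) = -39/(7(7u + 11)).
For u > 0 we have 7u + 11 > 7u, so |(8u + 7)/(7u + 11) − (8/7)| = 39/(7(7u + 11)) < 39/(7·7u) = (39/49)/u.
Thus |(8u + 7)/(7u + 11) − (8/7)| < eps whenever u > (39/49)/eps.
Take N_0 = (39/49)/eps. If u > N_0 then |(8u + 7)/(7u + 11) − (8/7)| < (39/49)/u < eps.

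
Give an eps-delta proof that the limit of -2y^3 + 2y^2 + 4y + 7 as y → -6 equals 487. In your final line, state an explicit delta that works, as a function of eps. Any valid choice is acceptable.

delta = min(1, eps/276)

Fix eps > 0. We want delta > 0 such that 0 < |y + 6| < delta implies |(-2y^3 + 2y^2 + 4y + 7) − 487| < eps.
(-2y^3 + 2y^2 + 4y + 7) − 487 = -2y^3 + 2y^2 + 4y - 480 = (y + 6)(-2y^2 + 14y - 80).
So |(-2y^3 + 2y^2 + 4y + 7) − 487| = |y + 6|·|-2y^2 + 14y - 80|.
Assume first that |y + 6| < 1, so |y| < 7. Then |-2y^2 + 14y - 80| ≤ 2·7^2 + 14·7 + 80 = 276.
Hence |(-2y^3 + 2y^2 + 4y + 7) − 487| ≤ 276|y + 6| < eps provided |y + 6| < eps/276.
Choosing delta = min(1, eps/276) ensures both conditions, hence |(-2y^3 + 2y^2 + 4y + 7) − 487| < eps.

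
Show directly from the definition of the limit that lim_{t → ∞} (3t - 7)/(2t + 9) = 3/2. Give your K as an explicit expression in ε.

Let ε > 0 be given. We seek K > 0 such that t > K implies |(3t - 7)/(2t + 9) − (3/2)| < ε.
(3t - 7)/(2t + 9) − (3/2) = (2(3t - 7) − 3(2t + 9)) / (2(2t + 9)) = -41/(2(2t + 9)).
For t > 0 we have 2t + 9 > 2t, so |(3t - 7)/(2t + 9) − (3/2)| = 41/(2(2t + 9)) < 41/(2·2t) = (41/4)/t.
Thus |(3t - 7)/(2t + 9) − (3/2)| < ε whenever t > (41/4)/ε.
Take K = (41/4)/ε. If t > K then |(3t - 7)/(2t + 9) − (3/2)| < (41/4)/t < ε.

K = (41/4)/ε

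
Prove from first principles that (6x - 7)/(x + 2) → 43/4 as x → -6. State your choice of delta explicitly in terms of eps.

Let eps > 0 be given. We want delta > 0 with 0 < |x + 6| < delta ⇒ |(6x - 7)/(x + 2) − (43/4)| < eps.
Combining over a common denominator, (6x - 7)/(x + 2) − (43/4) = [(6x - 7)·(-4) − (-43)·(x + 2)] / [(-4)·(x + 2)] = 19(x + 6) / ((-4)(x + 2)).
So |(6x - 7)/(x + 2) − (43/4)| = 19|x + 6| / (4·|x + 2|).
Require delta ≤ 2, so |x + 2| ≥ |-4| − |x + 6| > 4 − 2 = 2.
Hence |(6x - 7)/(x + 2) − (43/4)| < 19|x + 6|/(4·2) = (19/8)|x + 6|, which is < eps once |x + 6| < (8/19)eps.
Take delta = min(2, (8/19)eps). Then 0 < |x + 6| < delta forces both bounds, so |(6x - 7)/(x + 2) − (43/4)| < eps.

delta = min(2, (8/19)eps)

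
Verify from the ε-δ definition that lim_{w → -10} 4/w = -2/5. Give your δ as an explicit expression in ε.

Suppose ε > 0. We seek δ > 0 such that 0 < |w + 10| < δ implies |4/w + 2/5| < ε.
|4/w + 2/5| = 4·|-10 − w|/(10·|w|) = 4|w + 10|/(10|w|).
Restrict δ ≤ 5. Then |w + 10| < 5 gives |w| > 5, so 10|w| > 50.
Then |4/w + 2/5| < 4|w + 10|/50, which is < ε when |w + 10| < (25/2)ε.
Take δ = min(5, (25/2)ε). Then 0 < |w + 10| < δ gives both |w + 10| < 5 and |w + 10| < (25/2)ε, so |4/w + 2/5| < ε.

δ = min(5, (25/2)ε)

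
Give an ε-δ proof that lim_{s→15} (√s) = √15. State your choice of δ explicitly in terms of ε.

δ = min(15, √15·ε)

Suppose ε > 0. We want δ > 0 such that 0 < |s − 15| < δ implies |√s − √15| < ε.
Multiplying by the conjugate, |√s − √15| = |s − 15|/(√s + √15).
Restrict δ ≤ 15 so that |s − 15| < 15 forces s > 0, and then √s + √15 > √15.
Hence |√s − √15| < |s − 15|/√15, which is < ε once |s − 15| < √15·ε.
Take δ = min(15, √15·ε). If 0 < |s − 15| < δ then s > 0 and |√s − √15| < |s − 15|/√15 < ε.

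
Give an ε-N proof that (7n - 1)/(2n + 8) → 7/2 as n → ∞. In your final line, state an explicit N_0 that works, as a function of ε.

Let ε > 0. For n ≥ 1, |(7n - 1)/(2n + 8) − (7/2)| = |-58|/(2(2n + 8)) = 58/(2(2n + 8)).
Since 2n + 8 ≥ 2n for n ≥ 1, this is ≤ 58/(2·2n) = (29/2)/n.
So |(7n - 1)/(2n + 8) − (7/2)| < ε whenever n > (29/2)/ε.
Take N_0 = (29/2)/ε. If n > N_0 then |(7n - 1)/(2n + 8) − (7/2)| ≤ (29/2)/n < ε.

N_0 = (29/2)/ε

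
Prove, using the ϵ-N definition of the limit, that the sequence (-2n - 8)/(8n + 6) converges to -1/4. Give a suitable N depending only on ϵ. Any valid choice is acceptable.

Fix ϵ > 0. For n ≥ 1, |(-2n - 8)/(8n + 6) + 1/4| = |-52|/(8(8n + 6)) = 52/(8(8n + 6)).
Since 8n + 6 ≥ 8n for n ≥ 1, this is ≤ 52/(8·8n) = (13/16)/n.
So |(-2n - 8)/(8n + 6) + 1/4| < ϵ whenever n > (13/16)/ϵ.
Take N = (13/16)/ϵ. If n > N then |(-2n - 8)/(8n + 6) + 1/4| ≤ (13/16)/n < ϵ.

N = (13/16)/ϵ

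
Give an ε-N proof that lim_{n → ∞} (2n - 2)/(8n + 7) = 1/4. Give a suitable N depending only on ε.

Let ε > 0. For n ≥ 1, |(2n - 2)/(8n + 7) − (1/4)| = |-30|/(8(8n + 7)) = 30/(8(8n + 7)).
Since 8n + 7 ≥ 8n for n ≥ 1, this is ≤ 30/(8·8n) = (15/32)/n.
So |(2n - 2)/(8n + 7) − (1/4)| < ε whenever n > (15/32)/ε.
Take N = (15/32)/ε. If n > N then |(2n - 2)/(8n + 7) − (1/4)| ≤ (15/32)/n < ε.

N = (15/32)/ε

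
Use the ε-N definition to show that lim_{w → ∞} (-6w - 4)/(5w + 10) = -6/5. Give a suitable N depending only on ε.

Let ε > 0. We seek N > 0 such that w > N implies |(-6w - 4)/(5w + 10) + 6/5| < ε.
(-6w - 4)/(5w + 10) + 6/5 = (5(-6w - 4) − (-6)(5w + 10)) / (5(5w + 10)) = 40/(5(5w + 10)).
For w > 0 we have 5w + 10 > 5w, so |(-6w - 4)/(5w + 10) + 6/5| = 40/(5(5w + 10)) < 40/(5·5w) = (8/5)/w.
Thus |(-6w - 4)/(5w + 10) + 6/5| < ε whenever w > (8/5)/ε.
Take N = (8/5)/ε. If w > N then |(-6w - 4)/(5w + 10) + 6/5| < (8/5)/w < ε.

N = (8/5)/ε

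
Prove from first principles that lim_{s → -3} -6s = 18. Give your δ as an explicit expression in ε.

δ = ε/6

Fix ε > 0. We need δ > 0 so that 0 < |s + 3| < δ implies |(-6s) − 18| < ε.
Since (-6s) − 18 = -6(s + 3), we have |(-6s) − 18| = 6|s + 3|.
Thus it suffices that |s + 3| < ε/6.
Choosing δ = ε/6 gives |(-6s) − 18| = 6|s + 3| < ε whenever |s + 3| < δ.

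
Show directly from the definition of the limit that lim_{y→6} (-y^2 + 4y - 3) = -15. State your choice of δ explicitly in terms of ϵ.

Suppose ϵ > 0. We want δ > 0 such that 0 < |y − 6| < δ implies |(-y^2 + 4y - 3) + 15| < ϵ.
(-y^2 + 4y - 3) + 15 = -y^2 + 4y + 12 = (y − 6)(-y - 2).
So |(-y^2 + 4y - 3) + 15| = |y − 6|·|-y - 2|.
Assume first that |y − 6| < 2, so |y| < 8. Then |-y - 2| ≤ 8 + 2 = 10.
Hence |(-y^2 + 4y - 3) + 15| ≤ 10|y − 6| < ϵ provided |y − 6| < ϵ/10.
Take δ = min(2, ϵ/10). Then 0 < |y − 6| < δ gives both |y − 6| < 2 and |y − 6| < ϵ/10, so |(-y^2 + 4y - 3) + 15| < ϵ.

δ = min(2, ϵ/10)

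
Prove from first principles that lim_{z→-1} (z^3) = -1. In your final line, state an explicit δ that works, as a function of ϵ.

δ = min(1, ϵ/7)

Fix ϵ > 0. We seek δ > 0 with 0 < |z + 1| < δ ⇒ |z^3 + 1| < ϵ.
Factor: z^3 + 1 = (z + 1)(z^2 - z + 1), so |z^3 + 1| = |z + 1|·|z^2 - z + 1|.
Impose δ ≤ 1 so that |z| < 2; then |z^2 - z + 1| ≤ 7.
Hence |z^3 + 1| ≤ 7|z + 1|, which is < ϵ once |z + 1| < ϵ/7.
Take δ = min(1, ϵ/7). If 0 < |z + 1| < δ then both bounds hold and |z^3 + 1| ≤ 7|z + 1| < 7·(ϵ/7) = ϵ.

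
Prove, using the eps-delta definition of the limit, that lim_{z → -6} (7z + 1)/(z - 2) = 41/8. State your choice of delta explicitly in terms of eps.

Let eps > 0 be given. We want delta > 0 with 0 < |z + 6| < delta ⇒ |(7z + 1)/(z - 2) − (41/8)| < eps.
Combining over a common denominator, (7z + 1)/(z - 2) − (41/8) = [(7z + 1)·(-8) − (-41)·(z - 2)] / [(-8)·(z - 2)] = -15(z + 6) / ((-8)(z - 2)).
So |(7z + 1)/(z - 2) − (41/8)| = 15|z + 6| / (8·|z − 2|).
Require delta ≤ 4, so |z − 2| ≥ |-8| − |z + 6| > 8 − 4 = 4.
Hence |(7z + 1)/(z - 2) − (41/8)| < 15|z + 6|/(8·4) = (15/32)|z + 6|, which is < eps once |z + 6| < (32/15)eps.
Take delta = min(4, (32/15)eps). Then 0 < |z + 6| < delta forces both bounds, so |(7z + 1)/(z - 2) − (41/8)| < eps.

delta = min(4, (32/15)eps)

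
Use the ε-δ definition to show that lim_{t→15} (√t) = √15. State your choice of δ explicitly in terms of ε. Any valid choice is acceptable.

Let ε > 0. We want δ > 0 such that 0 < |t − 15| < δ implies |√t − √15| < ε.
Rationalise: √t − √15 = (t − 15)/(√t + √15), so |√t − √15| = |t − 15|/(√t + √15).
Restrict δ ≤ 15 so that |t − 15| < 15 forces t > 0, and then √t + √15 > √15.
Hence |√t − √15| < |t − 15|/√15, which is < ε once |t − 15| < √15·ε.
Take δ = min(15, √15·ε). If 0 < |t − 15| < δ then t > 0 and |√t − √15| < |t − 15|/√15 < ε.

δ = min(15, √15·ε)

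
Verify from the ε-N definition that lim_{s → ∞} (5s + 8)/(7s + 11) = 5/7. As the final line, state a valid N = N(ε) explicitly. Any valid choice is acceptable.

Let ε > 0 be given. We seek N > 0 such that s > N implies |(5s + 8)/(7s + 11) − (5/7)| < ε.
(5s + 8)/(7s + 11) − (5/7) = (7(5s + 8) − 5(7s + 11)) / (7(7s + 11)) = 1/(7(7s + 11)).
For s > 0 we have 7s + 11 > 7s, so |(5s + 8)/(7s + 11) − (5/7)| = 1/(7(7s + 11)) < 1/(7·7s) = (1/49)/s.
Thus |(5s + 8)/(7s + 11) − (5/7)| < ε whenever s > (1/49)/ε.
Take N = (1/49)/ε. If s > N then |(5s + 8)/(7s + 11) − (5/7)| < (1/49)/s < ε.

N = (1/49)/ε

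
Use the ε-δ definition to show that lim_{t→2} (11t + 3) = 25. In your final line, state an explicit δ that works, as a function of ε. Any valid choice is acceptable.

δ = ε/11

Suppose ε > 0. We need δ > 0 so that 0 < |t − 2| < δ implies |(11t + 3) − 25| < ε.
Since (11t + 3) − 25 = 11(t − 2), we have |(11t + 3) − 25| = 11|t − 2|.
So 11|t − 2| < ε exactly when |t − 2| < ε/11.
Take δ = ε/11. If 0 < |t − 2| < δ then |(11t + 3) − 25| = 11|t − 2| < 11·(ε/11) = ε.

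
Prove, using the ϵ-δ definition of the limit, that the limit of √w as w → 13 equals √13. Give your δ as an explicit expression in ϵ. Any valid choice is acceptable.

δ = min(13, √13·ϵ)

Suppose ϵ > 0. We want δ > 0 such that 0 < |w − 13| < δ implies |√w − √13| < ϵ.
Rationalise: √w − √13 = (w − 13)/(√w + √13), so |√w − √13| = |w − 13|/(√w + √13).
Restrict δ ≤ 13 so that |w − 13| < 13 forces w > 0, and then √w + √13 > √13.
Hence |√w − √13| < |w − 13|/√13, which is < ϵ once |w − 13| < √13·ϵ.
Take δ = min(13, √13·ϵ). If 0 < |w − 13| < δ then w > 0 and |√w − √13| < |w − 13|/√13 < ϵ.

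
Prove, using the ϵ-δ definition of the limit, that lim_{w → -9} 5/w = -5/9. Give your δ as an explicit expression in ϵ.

Let ϵ > 0 be given. We seek δ > 0 such that 0 < |w + 9| < δ implies |5/w + 5/9| < ϵ.
|5/w + 5/9| = 5·|-9 − w|/(9·|w|) = 5|w + 9|/(9|w|).
Require δ ≤ 9/2 so that |w| > 9 − 9/2 = 9/2, hence 9|w| > 81/2.
Then |5/w + 5/9| < 5|w + 9|/(81/2), which is < ϵ when |w + 9| < (81/10)ϵ.
Take δ = min(9/2, (81/10)ϵ). Then 0 < |w + 9| < δ gives both |w + 9| < 9/2 and |w + 9| < (81/10)ϵ, so |5/w + 5/9| < ϵ.

δ = min(9/2, (81/10)ϵ)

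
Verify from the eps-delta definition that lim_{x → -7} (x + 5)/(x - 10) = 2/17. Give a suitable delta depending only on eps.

delta = min(17/2, (289/30)eps)

Fix eps > 0. We want delta > 0 with 0 < |x + 7| < delta ⇒ |(x + 5)/(x - 10) − (2/17)| < eps.
Combining over a common denominator, (x + 5)/(x - 10) − (2/17) = [(x + 5)·(-17) − (-2)·(x - 10)] / [(-17)·(x - 10)] = -15(x + 7) / ((-17)(x - 10)).
So |(x + 5)/(x - 10) − (2/17)| = 15|x + 7| / (17·|x − 10|).
Restrict delta ≤ 17/2. Then |x + 7| < 17/2 gives |x − 10| = |(x + 7) + (-17)| ≥ 17 − 17/2 = 17/2.
Hence |(x + 5)/(x - 10) − (2/17)| < 15|x + 7|/(17·(17/2)) = (30/289)|x + 7|, which is < eps once |x + 7| < (289/30)eps.
Take delta = min(17/2, (289/30)eps). Then 0 < |x + 7| < delta forces both bounds, so |(x + 5)/(x - 10) − (2/17)| < eps.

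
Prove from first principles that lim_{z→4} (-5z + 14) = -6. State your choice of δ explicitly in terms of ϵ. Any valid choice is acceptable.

δ = ϵ/5

Fix ϵ > 0. We need δ > 0 so that 0 < |z − 4| < δ implies |(-5z + 14) + 6| < ϵ.
Since (-5z + 14) + 6 = -5(z − 4), we have |(-5z + 14) + 6| = 5|z − 4|.
Thus it suffices that |z − 4| < ϵ/5.
Choosing δ = ϵ/5 gives |(-5z + 14) + 6| = 5|z − 4| < ϵ whenever |z − 4| < δ.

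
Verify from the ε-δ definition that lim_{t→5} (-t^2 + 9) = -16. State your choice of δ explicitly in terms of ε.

Fix ε > 0. We want δ > 0 such that 0 < |t − 5| < δ implies |(-t^2 + 9) + 16| < ε.
(-t^2 + 9) + 16 = -t^2 + 25 = (t − 5)(-t - 5).
So |(-t^2 + 9) + 16| = |t − 5|·|-t - 5|.
Require δ ≤ 1. Then |t − 5| < 1 gives |t| < 6, and by the triangle inequality |-t - 5| ≤ 6 + 5 = 11.
Hence |(-t^2 + 9) + 16| ≤ 11|t − 5| < ε provided |t − 5| < ε/11.
Choosing δ = min(1, ε/11) ensures both conditions, hence |(-t^2 + 9) + 16| < ε.

δ = min(1, ε/11)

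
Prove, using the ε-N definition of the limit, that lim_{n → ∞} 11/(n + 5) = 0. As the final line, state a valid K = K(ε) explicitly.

K = 11/ε

Let ε > 0. For n ≥ 1, |11/(n + 5) − 0| = 11/(n + 5) ≤ 11/n.
We need 11/n < ε, i.e. n > 11/ε.
Take K = 11/ε. If n > K then |11/(n + 5)| ≤ 11/n < ε.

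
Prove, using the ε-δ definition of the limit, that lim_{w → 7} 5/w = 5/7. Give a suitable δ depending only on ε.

Fix ε > 0. We seek δ > 0 such that 0 < |w − 7| < δ implies |5/w − (5/7)| < ε.
|5/w − (5/7)| = 5·|7 − w|/(7·|w|) = 5|w − 7|/(7|w|).
Restrict δ ≤ 7/2. Then |w − 7| < 7/2 gives |w| > 7/2, so 7|w| > 49/2.
Then |5/w − (5/7)| < 5|w − 7|/(49/2), which is < ε when |w − 7| < (49/10)ε.
Take δ = min(7/2, (49/10)ε). Then 0 < |w − 7| < δ gives both |w − 7| < 7/2 and |w − 7| < (49/10)ε, so |5/w − (5/7)| < ε.

δ = min(7/2, (49/10)ε)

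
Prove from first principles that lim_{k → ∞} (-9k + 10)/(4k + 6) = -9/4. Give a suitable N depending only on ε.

N = (47/8)/ε

Let ε > 0 be given. For k ≥ 1, |(-9k + 10)/(4k + 6) + 9/4| = |94|/(4(4k + 6)) = 94/(4(4k + 6)).
Since 4k + 6 ≥ 4k for k ≥ 1, this is ≤ 94/(4·4k) = (47/8)/k.
So |(-9k + 10)/(4k + 6) + 9/4| < ε whenever k > (47/8)/ε.
Take N = (47/8)/ε. If k > N then |(-9k + 10)/(4k + 6) + 9/4| ≤ (47/8)/k < ε.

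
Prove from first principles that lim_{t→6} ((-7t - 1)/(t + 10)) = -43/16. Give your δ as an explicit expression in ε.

δ = min(8, (128/69)ε)

Let ε > 0. We want δ > 0 with 0 < |t − 6| < δ ⇒ |(-7t - 1)/(t + 10) + 43/16| < ε.
Combining over a common denominator, (-7t - 1)/(t + 10) + 43/16 = [(-7t - 1)·16 − (-43)·(t + 10)] / [16·(t + 10)] = -69(t − 6) / (16(t + 10)).
So |(-7t - 1)/(t + 10) + 43/16| = 69|t − 6| / (16·|t + 10|).
Restrict δ ≤ 8. Then |t − 6| < 8 gives |t + 10| = |(t − 6) + 16| ≥ 16 − 8 = 8.
Hence |(-7t - 1)/(t + 10) + 43/16| < 69|t − 6|/(16·8) = (69/128)|t − 6|, which is < ε once |t − 6| < (128/69)ε.
Take δ = min(8, (128/69)ε). Then 0 < |t − 6| < δ forces both bounds, so |(-7t - 1)/(t + 10) + 43/16| < ε.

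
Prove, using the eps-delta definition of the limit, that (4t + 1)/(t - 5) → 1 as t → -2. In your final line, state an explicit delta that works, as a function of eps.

delta = min(7/2, (7/6)eps)

Let eps > 0. We want delta > 0 with 0 < |t + 2| < delta ⇒ |(4t + 1)/(t - 5) − 1| < eps.
Combining over a common denominator, (4t + 1)/(t - 5) − 1 = [(4t + 1)·(-7) − (-7)·(t - 5)] / [(-7)·(t - 5)] = -21(t + 2) / ((-7)(t - 5)).
So |(4t + 1)/(t - 5) − 1| = 21|t + 2| / (7·|t − 5|).
Restrict delta ≤ 7/2. Then |t + 2| < 7/2 gives |t − 5| = |(t + 2) + (-7)| ≥ 7 − 7/2 = 7/2.
Hence |(4t + 1)/(t - 5) − 1| < 21|t + 2|/(7·(7/2)) = (6/7)|t + 2|, which is < eps once |t + 2| < (7/6)eps.
Take delta = min(7/2, (7/6)eps). Then 0 < |t + 2| < delta forces both bounds, so |(4t + 1)/(t - 5) − 1| < eps.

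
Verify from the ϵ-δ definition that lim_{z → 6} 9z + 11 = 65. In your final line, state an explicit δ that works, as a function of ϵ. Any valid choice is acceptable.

Let ϵ > 0 be given. We need δ > 0 so that 0 < |z − 6| < δ implies |(9z + 11) − 65| < ϵ.
|(9z + 11) − 65| = |9z - 54| = 9|z − 6|.
Thus it suffices that |z − 6| < ϵ/9.
Choosing δ = ϵ/9 gives |(9z + 11) − 65| = 9|z − 6| < ϵ whenever |z − 6| < δ.

δ = ϵ/9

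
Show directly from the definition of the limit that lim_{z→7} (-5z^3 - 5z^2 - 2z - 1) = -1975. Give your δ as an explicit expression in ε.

δ = min(2, ε/1047)

Fix ε > 0. We want δ > 0 such that 0 < |z − 7| < δ implies |(-5z^3 - 5z^2 - 2z - 1) + 1975| < ε.
(-5z^3 - 5z^2 - 2z - 1) + 1975 = -5z^3 - 5z^2 - 2z + 1974 = (z − 7)(-5z^2 - 40z - 282).
So |(-5z^3 - 5z^2 - 2z - 1) + 1975| = |z − 7|·|-5z^2 - 40z - 282|.
Assume first that |z − 7| < 2, so |z| < 9. Then |-5z^2 - 40z - 282| ≤ 5·9^2 + 40·9 + 282 = 1047.
Hence |(-5z^3 - 5z^2 - 2z - 1) + 1975| ≤ 1047|z − 7| < ε provided |z − 7| < ε/1047.
Take δ = min(2, ε/1047). Then 0 < |z − 7| < δ gives both |z − 7| < 2 and |z − 7| < ε/1047, so |(-5z^3 - 5z^2 - 2z - 1) + 1975| < ε.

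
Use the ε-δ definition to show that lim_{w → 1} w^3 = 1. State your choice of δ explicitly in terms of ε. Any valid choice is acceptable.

Suppose ε > 0. We seek δ > 0 with 0 < |w − 1| < δ ⇒ |w^3 − 1| < ε.
Factor: w^3 − 1 = (w − 1)(w^2 + w + 1), so |w^3 − 1| = |w − 1|·|w^2 + w + 1|.
Restrict δ ≤ 1. Then |w − 1| < 1 gives |w| < 2, so by the triangle inequality |w^2 + w + 1| ≤ 2^2 + 2 + 1 = 7.
Hence |w^3 − 1| ≤ 7|w − 1|, which is < ε once |w − 1| < ε/7.
Take δ = min(1, ε/7). If 0 < |w − 1| < δ then both bounds hold and |w^3 − 1| ≤ 7|w − 1| < 7·(ε/7) = ε.

δ = min(1, ε/7)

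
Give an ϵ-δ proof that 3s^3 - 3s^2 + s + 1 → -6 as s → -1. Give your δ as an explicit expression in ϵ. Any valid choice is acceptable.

Let ϵ > 0. We want δ > 0 such that 0 < |s + 1| < δ implies |(3s^3 - 3s^2 + s + 1) + 6| < ϵ.
(3s^3 - 3s^2 + s + 1) + 6 = 3s^3 - 3s^2 + s + 7 = (s + 1)(3s^2 - 6s + 7).
So |(3s^3 - 3s^2 + s + 1) + 6| = |s + 1|·|3s^2 - 6s + 7|.
Require δ ≤ 1. Then |s + 1| < 1 gives |s| < 2, and by the triangle inequality |3s^2 - 6s + 7| ≤ 3·2^2 + 6·2 + 7 = 31.
Hence |(3s^3 - 3s^2 + s + 1) + 6| ≤ 31|s + 1| < ϵ provided |s + 1| < ϵ/31.
Choosing δ = min(1, ϵ/31) ensures both conditions, hence |(3s^3 - 3s^2 + s + 1) + 6| < ϵ.

δ = min(1, ϵ/31)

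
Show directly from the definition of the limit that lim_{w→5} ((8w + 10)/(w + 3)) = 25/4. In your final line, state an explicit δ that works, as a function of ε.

Suppose ε > 0. We want δ > 0 with 0 < |w − 5| < δ ⇒ |(8w + 10)/(w + 3) − (25/4)| < ε.
Combining over a common denominator, (8w + 10)/(w + 3) − (25/4) = [(8w + 10)·8 − 50·(w + 3)] / [8·(w + 3)] = 14(w − 5) / (8(w + 3)).
So |(8w + 10)/(w + 3) − (25/4)| = 14|w − 5| / (8·|w + 3|).
Require δ ≤ 4, so |w + 3| ≥ |8| − |w − 5| > 8 − 4 = 4.
Hence |(8w + 10)/(w + 3) − (25/4)| < 14|w − 5|/(8·4) = (7/16)|w − 5|, which is < ε once |w − 5| < (16/7)ε.
Take δ = min(4, (16/7)ε). Then 0 < |w − 5| < δ forces both bounds, so |(8w + 10)/(w + 3) − (25/4)| < ε.

δ = min(4, (16/7)ε)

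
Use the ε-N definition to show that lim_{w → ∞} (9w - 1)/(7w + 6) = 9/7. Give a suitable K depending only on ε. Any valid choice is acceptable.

Let ε > 0 be given. We seek K > 0 such that w > K implies |(9w - 1)/(7w + 6) − (9/7)| < ε.
(9w - 1)/(7w + 6) − (9/7) = (7(9w - 1) − 9(7w + 6)) / (7(7w + 6)) = -61/(7(7w + 6)).
For w > 0 we have 7w + 6 > 7w, so |(9w - 1)/(7w + 6) − (9/7)| = 61/(7(7w + 6)) < 61/(7·7w) = (61/49)/w.
Thus |(9w - 1)/(7w + 6) − (9/7)| < ε whenever w > (61/49)/ε.
Take K = (61/49)/ε. If w > K then |(9w - 1)/(7w + 6) − (9/7)| < (61/49)/w < ε.

K = (61/49)/ε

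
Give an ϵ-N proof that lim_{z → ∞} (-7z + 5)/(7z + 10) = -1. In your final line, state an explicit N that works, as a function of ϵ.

N = (15/7)/ϵ

Let ϵ > 0 be given. We seek N > 0 such that z > N implies |(-7z + 5)/(7z + 10) + 1| < ϵ.
(-7z + 5)/(7z + 10) + 1 = (7(-7z + 5) − (-7)(7z + 10)) / (7(7z + 10)) = 105/(7(7z + 10)).
For z > 0 we have 7z + 10 > 7z, so |(-7z + 5)/(7z + 10) + 1| = 105/(7(7z + 10)) < 105/(7·7z) = (15/7)/z.
Thus |(-7z + 5)/(7z + 10) + 1| < ϵ whenever z > (15/7)/ϵ.
Take N = (15/7)/ϵ. If z > N then |(-7z + 5)/(7z + 10) + 1| < (15/7)/z < ϵ.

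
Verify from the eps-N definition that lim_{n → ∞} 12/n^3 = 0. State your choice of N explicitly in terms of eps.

Suppose eps > 0. For n ≥ 1, |12/n^3 − 0| = 12/n^3.
12/n^3 < eps ⇔ n^3 > 12/eps ⇔ n > (12/eps)^{1/3}.
Take N = (12/eps)^{1/3}. Then n > N implies 12/n^3 < eps.

N = (12/eps)^{1/3}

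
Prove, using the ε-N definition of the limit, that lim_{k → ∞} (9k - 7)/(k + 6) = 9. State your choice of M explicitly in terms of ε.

M = 61/ε

Suppose ε > 0. For k ≥ 1, |(9k - 7)/(k + 6) − 9| = |-61|/((k + 6)) = 61/((k + 6)).
Since k + 6 ≥ k for k ≥ 1, this is ≤ 61/(k) = 61/k.
So |(9k - 7)/(k + 6) − 9| < ε whenever k > 61/ε.
Take M = 61/ε. If k > M then |(9k - 7)/(k + 6) − 9| ≤ 61/k < ε.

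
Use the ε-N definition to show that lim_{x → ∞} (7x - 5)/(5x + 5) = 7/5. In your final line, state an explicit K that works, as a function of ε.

K = (12/5)/ε

Suppose ε > 0. We seek K > 0 such that x > K implies |(7x - 5)/(5x + 5) − (7/5)| < ε.
(7x - 5)/(5x + 5) − (7/5) = (5(7x - 5) − 7(5x + 5)) / (5(5x + 5)) = -60/(5(5x + 5)).
For x > 0 we have 5x + 5 > 5x, so |(7x - 5)/(5x + 5) − (7/5)| = 60/(5(5x + 5)) < 60/(5·5x) = (12/5)/x.
Thus |(7x - 5)/(5x + 5) − (7/5)| < ε whenever x > (12/5)/ε.
Take K = (12/5)/ε. If x > K then |(7x - 5)/(5x + 5) − (7/5)| < (12/5)/x < ε.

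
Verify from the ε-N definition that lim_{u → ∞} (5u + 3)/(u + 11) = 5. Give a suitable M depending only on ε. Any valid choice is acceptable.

M = 52/ε

Let ε > 0 be given. We seek M > 0 such that u > M implies |(5u + 3)/(u + 11) − 5| < ε.
(5u + 3)/(u + 11) − 5 = ((5u + 3) − 5(u + 11)) / ((u + 11)) = -52/((u + 11)).
For u > 0 we have u + 11 > u, so |(5u + 3)/(u + 11) − 5| = 52/((u + 11)) < 52/(u) = 52/u.
Thus |(5u + 3)/(u + 11) − 5| < ε whenever u > 52/ε.
Take M = 52/ε. If u > M then |(5u + 3)/(u + 11) − 5| < 52/u < ε.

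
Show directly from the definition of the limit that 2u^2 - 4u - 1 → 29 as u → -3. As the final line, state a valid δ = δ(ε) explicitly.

Suppose ε > 0. We want δ > 0 such that 0 < |u + 3| < δ implies |(2u^2 - 4u - 1) − 29| < ε.
(2u^2 - 4u - 1) − 29 = 2u^2 - 4u - 30 = (u + 3)(2u - 10).
So |(2u^2 - 4u - 1) − 29| = |u + 3|·|2u - 10|.
Require δ ≤ 1. Then |u + 3| < 1 gives |u| < 4, and by the triangle inequality |2u - 10| ≤ 2·4 + 10 = 18.
Hence |(2u^2 - 4u - 1) − 29| ≤ 18|u + 3| < ε provided |u + 3| < ε/18.
Choosing δ = min(1, ε/18) ensures both conditions, hence |(2u^2 - 4u - 1) − 29| < ε.

δ = min(1, ε/18)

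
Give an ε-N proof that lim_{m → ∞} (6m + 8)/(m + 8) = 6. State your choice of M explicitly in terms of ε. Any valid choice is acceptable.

Let ε > 0. For m ≥ 1, |(6m + 8)/(m + 8) − 6| = |-40|/((m + 8)) = 40/((m + 8)).
Since m + 8 ≥ m for m ≥ 1, this is ≤ 40/(m) = 40/m.
So |(6m + 8)/(m + 8) − 6| < ε whenever m > 40/ε.
Take M = 40/ε. If m > M then |(6m + 8)/(m + 8) − 6| ≤ 40/m < ε.

M = 40/ε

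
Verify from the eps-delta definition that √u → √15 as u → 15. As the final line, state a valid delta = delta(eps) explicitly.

delta = min(15, √15·eps)

Fix eps > 0. We want delta > 0 such that 0 < |u − 15| < delta implies |√u − √15| < eps.
Rationalise: √u − √15 = (u − 15)/(√u + √15), so |√u − √15| = |u − 15|/(√u + √15).
Restrict delta ≤ 15 so that |u − 15| < 15 forces u > 0, and then √u + √15 > √15.
Hence |√u − √15| < |u − 15|/√15, which is < eps once |u − 15| < √15·eps.
Take delta = min(15, √15·eps). If 0 < |u − 15| < delta then u > 0 and |√u − √15| < |u − 15|/√15 < eps.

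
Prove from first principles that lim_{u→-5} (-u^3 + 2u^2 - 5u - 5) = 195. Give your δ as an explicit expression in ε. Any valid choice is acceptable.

δ = min(1, ε/118)

Fix ε > 0. We want δ > 0 such that 0 < |u + 5| < δ implies |(-u^3 + 2u^2 - 5u - 5) − 195| < ε.
(-u^3 + 2u^2 - 5u - 5) − 195 = -u^3 + 2u^2 - 5u - 200 = (u + 5)(-u^2 + 7u - 40).
So |(-u^3 + 2u^2 - 5u - 5) − 195| = |u + 5|·|-u^2 + 7u - 40|.
Assume first that |u + 5| < 1, so |u| < 6. Then |-u^2 + 7u - 40| ≤ 6^2 + 7·6 + 40 = 118.
Hence |(-u^3 + 2u^2 - 5u - 5) − 195| ≤ 118|u + 5| < ε provided |u + 5| < ε/118.
Choosing δ = min(1, ε/118) ensures both conditions, hence |(-u^3 + 2u^2 - 5u - 5) − 195| < ε.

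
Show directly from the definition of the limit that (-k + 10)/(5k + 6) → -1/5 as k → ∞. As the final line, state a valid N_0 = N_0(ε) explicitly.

Let ε > 0 be given. For k ≥ 1, |(-k + 10)/(5k + 6) + 1/5| = |56|/(5(5k + 6)) = 56/(5(5k + 6)).
Since 5k + 6 ≥ 5k for k ≥ 1, this is ≤ 56/(5·5k) = (56/25)/k.
So |(-k + 10)/(5k + 6) + 1/5| < ε whenever k > (56/25)/ε.
Take N_0 = (56/25)/ε. If k > N_0 then |(-k + 10)/(5k + 6) + 1/5| ≤ (56/25)/k < ε.

N_0 = (56/25)/ε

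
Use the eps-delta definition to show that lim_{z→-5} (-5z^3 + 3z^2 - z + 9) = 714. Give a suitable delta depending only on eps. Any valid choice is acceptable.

delta = min(1, eps/489)

Let eps > 0. We want delta > 0 such that 0 < |z + 5| < delta implies |(-5z^3 + 3z^2 - z + 9) − 714| < eps.
(-5z^3 + 3z^2 - z + 9) − 714 = -5z^3 + 3z^2 - z - 705 = (z + 5)(-5z^2 + 28z - 141).
So |(-5z^3 + 3z^2 - z + 9) − 714| = |z + 5|·|-5z^2 + 28z - 141|.
Assume first that |z + 5| < 1, so |z| < 6. Then |-5z^2 + 28z - 141| ≤ 5·6^2 + 28·6 + 141 = 489.
Hence |(-5z^3 + 3z^2 - z + 9) − 714| ≤ 489|z + 5| < eps provided |z + 5| < eps/489.
Choosing delta = min(1, eps/489) ensures both conditions, hence |(-5z^3 + 3z^2 - z + 9) − 714| < eps.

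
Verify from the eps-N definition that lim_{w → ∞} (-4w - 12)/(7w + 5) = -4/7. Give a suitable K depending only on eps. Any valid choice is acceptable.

K = (64/49)/eps

Let eps > 0. We seek K > 0 such that w > K implies |(-4w - 12)/(7w + 5) + 4/7| < eps.
(-4w - 12)/(7w + 5) + 4/7 = (7(-4w - 12) − (-4)(7w + 5)) / (7(7w + 5)) = -64/(7(7w + 5)).
For w > 0 we have 7w + 5 > 7w, so |(-4w - 12)/(7w + 5) + 4/7| = 64/(7(7w + 5)) < 64/(7·7w) = (64/49)/w.
Thus |(-4w - 12)/(7w + 5) + 4/7| < eps whenever w > (64/49)/eps.
Take K = (64/49)/eps. If w > K then |(-4w - 12)/(7w + 5) + 4/7| < (64/49)/w < eps.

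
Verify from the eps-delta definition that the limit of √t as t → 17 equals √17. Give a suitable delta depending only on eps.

delta = min(17, √17·eps)

Fix eps > 0. We want delta > 0 such that 0 < |t − 17| < delta implies |√t − √17| < eps.
Rationalise: √t − √17 = (t − 17)/(√t + √17), so |√t − √17| = |t − 17|/(√t + √17).
Restrict delta ≤ 17 so that |t − 17| < 17 forces t > 0, and then √t + √17 > √17.
Hence |√t − √17| < |t − 17|/√17, which is < eps once |t − 17| < √17·eps.
Take delta = min(17, √17·eps). If 0 < |t − 17| < delta then t > 0 and |√t − √17| < |t − 17|/√17 < eps.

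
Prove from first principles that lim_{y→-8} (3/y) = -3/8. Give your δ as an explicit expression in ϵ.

Let ϵ > 0. We seek δ > 0 such that 0 < |y + 8| < δ implies |3/y + 3/8| < ϵ.
|3/y + 3/8| = 3·|-8 − y|/(8·|y|) = 3|y + 8|/(8|y|).
Restrict δ ≤ 4. Then |y + 8| < 4 gives |y| > 4, so 8|y| > 32.
Then |3/y + 3/8| < 3|y + 8|/32, which is < ϵ when |y + 8| < (32/3)ϵ.
Take δ = min(4, (32/3)ϵ). Then 0 < |y + 8| < δ gives both |y + 8| < 4 and |y + 8| < (32/3)ϵ, so |3/y + 3/8| < ϵ.

δ = min(4, (32/3)ϵ)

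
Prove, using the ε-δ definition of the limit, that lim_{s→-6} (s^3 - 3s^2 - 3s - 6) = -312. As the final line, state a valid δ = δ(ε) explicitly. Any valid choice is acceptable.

δ = min(1, ε/163)

Let ε > 0 be given. We want δ > 0 such that 0 < |s + 6| < δ implies |(s^3 - 3s^2 - 3s - 6) + 312| < ε.
(s^3 - 3s^2 - 3s - 6) + 312 = s^3 - 3s^2 - 3s + 306 = (s + 6)(s^2 - 9s + 51).
So |(s^3 - 3s^2 - 3s - 6) + 312| = |s + 6|·|s^2 - 9s + 51|.
Require δ ≤ 1. Then |s + 6| < 1 gives |s| < 7, and by the triangle inequality |s^2 - 9s + 51| ≤ 7^2 + 9·7 + 51 = 163.
Hence |(s^3 - 3s^2 - 3s - 6) + 312| ≤ 163|s + 6| < ε provided |s + 6| < ε/163.
Choosing δ = min(1, ε/163) ensures both conditions, hence |(s^3 - 3s^2 - 3s - 6) + 312| < ε.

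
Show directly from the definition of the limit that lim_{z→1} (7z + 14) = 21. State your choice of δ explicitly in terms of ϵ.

Let ϵ > 0 be given. We need δ > 0 so that 0 < |z − 1| < δ implies |(7z + 14) − 21| < ϵ.
|(7z + 14) − 21| = |7z - 7| = 7|z − 1|.
Thus it suffices that |z − 1| < ϵ/7.
Choosing δ = ϵ/7 gives |(7z + 14) − 21| = 7|z − 1| < ϵ whenever |z − 1| < δ.

δ = ϵ/7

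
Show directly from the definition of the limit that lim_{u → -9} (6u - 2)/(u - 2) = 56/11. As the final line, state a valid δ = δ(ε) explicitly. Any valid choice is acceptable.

δ = min(11/2, (121/20)ε)

Suppose ε > 0. We want δ > 0 with 0 < |u + 9| < δ ⇒ |(6u - 2)/(u - 2) − (56/11)| < ε.
Combining over a common denominator, (6u - 2)/(u - 2) − (56/11) = [(6u - 2)·(-11) − (-56)·(u - 2)] / [(-11)·(u - 2)] = -10(u + 9) / ((-11)(u - 2)).
So |(6u - 2)/(u - 2) − (56/11)| = 10|u + 9| / (11·|u − 2|).
Require δ ≤ 11/2, so |u − 2| ≥ |-11| − |u + 9| > 11 − 11/2 = 11/2.
Hence |(6u - 2)/(u - 2) − (56/11)| < 10|u + 9|/(11·(11/2)) = (20/121)|u + 9|, which is < ε once |u + 9| < (121/20)ε.
Take δ = min(11/2, (121/20)ε). Then 0 < |u + 9| < δ forces both bounds, so |(6u - 2)/(u - 2) − (56/11)| < ε.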